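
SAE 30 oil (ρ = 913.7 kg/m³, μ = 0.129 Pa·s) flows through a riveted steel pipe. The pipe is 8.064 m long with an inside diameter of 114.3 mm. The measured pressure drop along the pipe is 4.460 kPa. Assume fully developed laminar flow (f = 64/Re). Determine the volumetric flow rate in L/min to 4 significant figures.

Q ≈ 1078 L/min

For laminar flow, f = 64/Re with Re = ρVD/μ, so Darcy-Weisbach reduces to ΔP = 32μLV/D². Solving for V: V = ΔP·D²/(32μL) = 4460·(0.1143)²/(32·0.129·8.064) = 1.75 m/s.
Check: Re = ρVD/μ = 913.7·1.75·0.1143/0.129 = 1417 < 2300, so the laminar assumption holds.
Q = V·A = 1.75·(π/4·0.1143²) = 0.01796 m³/s = 1078 L/min.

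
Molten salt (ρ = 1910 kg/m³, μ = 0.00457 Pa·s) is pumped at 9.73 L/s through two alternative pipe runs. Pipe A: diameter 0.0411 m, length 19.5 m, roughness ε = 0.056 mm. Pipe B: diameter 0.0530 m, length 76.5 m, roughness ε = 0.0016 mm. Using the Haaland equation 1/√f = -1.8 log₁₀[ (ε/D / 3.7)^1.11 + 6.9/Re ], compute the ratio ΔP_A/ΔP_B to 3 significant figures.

ΔP_A/ΔP_B ≈ 1.15

Pipe A: V = Q/A = 0.00973/0.001327 = 7.334 m/s; Re = 1.26e+05; ε/D = 0.00136; Haaland → f = 0.02279; ΔP_A = f(L/D)(ρV²/2) = 5.555e+05 Pa.
Pipe B: V = Q/A = 0.00973/0.002206 = 4.41 m/s; Re = 9.769e+04; ε/D = 3.02e-05; Haaland → f = 0.01803; ΔP_B = f(L/D)(ρV²/2) = 4.834e+05 Pa.
ΔP_A/ΔP_B = 5.555e+05/4.834e+05 = 1.15.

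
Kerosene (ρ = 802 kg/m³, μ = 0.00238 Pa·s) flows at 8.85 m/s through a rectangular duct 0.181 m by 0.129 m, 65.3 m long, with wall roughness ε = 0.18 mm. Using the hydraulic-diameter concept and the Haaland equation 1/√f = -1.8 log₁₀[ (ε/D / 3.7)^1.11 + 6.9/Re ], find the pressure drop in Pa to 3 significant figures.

Hydraulic diameter D_h = 4A/P = 4·(0.181·0.129)/(2·(0.181+0.129)) = 0.0934/0.62 = 0.1506 m.
Re = ρVD_h/μ = 802·8.85·0.1506/0.00238 = 4.492e+05.
ε/D_h = 0.00018/0.1506 = 0.00119; Haaland gives 1/√f = -1.8 log₁₀[0.000133+1.54e-05] = 6.89, so f = 0.02107.
ΔP = f(L/D_h)(ρV²/2) = 0.02107·65.3/0.1506·3.141e+04 = 2.868e+05 Pa.

ΔP ≈ 287000 Pa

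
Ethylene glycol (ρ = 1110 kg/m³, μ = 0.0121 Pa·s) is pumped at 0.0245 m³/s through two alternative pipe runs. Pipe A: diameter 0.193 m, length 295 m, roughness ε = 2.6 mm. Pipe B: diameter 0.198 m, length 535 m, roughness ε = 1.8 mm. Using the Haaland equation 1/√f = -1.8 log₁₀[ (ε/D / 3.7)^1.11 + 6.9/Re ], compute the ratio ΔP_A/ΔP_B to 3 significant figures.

Pipe A: V = Q/A = 0.0245/0.02926 = 0.8375 m/s; Re = 1.483e+04; ε/D = 0.0135; Haaland → f = 0.04515; ΔP_A = f(L/D)(ρV²/2) = 2.686e+04 Pa.
Pipe B: V = Q/A = 0.0245/0.03079 = 0.7957 m/s; Re = 1.445e+04; ε/D = 0.00909; Haaland → f = 0.04058; ΔP_B = f(L/D)(ρV²/2) = 3.853e+04 Pa.
ΔP_A/ΔP_B = 2.686e+04/3.853e+04 = 0.697.

ΔP_A/ΔP_B ≈ 0.697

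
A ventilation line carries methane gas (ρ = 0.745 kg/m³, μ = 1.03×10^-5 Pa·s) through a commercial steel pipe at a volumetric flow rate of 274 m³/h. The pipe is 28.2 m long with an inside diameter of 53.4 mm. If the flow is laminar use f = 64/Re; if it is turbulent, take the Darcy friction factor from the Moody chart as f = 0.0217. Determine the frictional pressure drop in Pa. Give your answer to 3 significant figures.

ΔP ≈ 4930 Pa

Q = 274 m³/h = 274/3600 = 0.07611 m³/s.
Cross-sectional area A = πD²/4 = π(0.0534)²/4 = 0.00224 m²; mean velocity V = Q/A = 0.07611/0.00224 = 33.98 m/s.
Reynolds number Re = ρVD/μ = 0.745 · 33.98 · 0.0534 / 1.03e-05 = 1.313e+05.
Re > 4000 → turbulent; use the Moody-chart value f = 0.0217.
Darcy-Weisbach: ΔP = f(L/D)(ρV²/2) = 0.0217·(28.2/0.0534)·(0.745·33.98²/2) = 0.0217·528.1·430.2 = 4930 Pa.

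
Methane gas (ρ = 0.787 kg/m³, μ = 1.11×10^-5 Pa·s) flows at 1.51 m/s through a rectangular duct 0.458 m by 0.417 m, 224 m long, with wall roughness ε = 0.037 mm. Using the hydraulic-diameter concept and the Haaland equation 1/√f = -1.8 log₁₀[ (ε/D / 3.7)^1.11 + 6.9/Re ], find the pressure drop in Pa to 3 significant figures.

Hydraulic diameter D_h = 4A/P = 4·(0.458·0.417)/(2·(0.458+0.417)) = 0.7639/1.75 = 0.4365 m.
Re = ρVD_h/μ = 0.787·1.51·0.4365/1.11e-05 = 4.674e+04.
ε/D_h = 3.7e-05/0.4365 = 8.48e-05; Haaland gives 1/√f = -1.8 log₁₀[7.07e-06+0.000148] = 6.859, so f = 0.02126.
ΔP = f(L/D_h)(ρV²/2) = 0.02126·224/0.4365·0.8972 = 9.786 Pa.

ΔP ≈ 9.79 Pa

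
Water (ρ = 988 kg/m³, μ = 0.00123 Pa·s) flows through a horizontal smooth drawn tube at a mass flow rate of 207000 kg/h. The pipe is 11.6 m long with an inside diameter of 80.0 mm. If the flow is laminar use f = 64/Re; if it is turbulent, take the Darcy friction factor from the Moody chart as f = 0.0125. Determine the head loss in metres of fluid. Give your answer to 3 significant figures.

h_f ≈ 12.4 m

ṁ = 207000 kg/h = 207000/3600 = 57.5 kg/s.
A = πD²/4 = π(0.08)²/4 = 0.005027 m²; mean velocity V = ṁ/(ρA) = 57.5/(988 · 0.005027) = 11.58 m/s.
Reynolds number Re = ρVD/μ = 988 · 11.58 · 0.08 / 0.00123 = 7.44e+05.
Re > 4000 → turbulent; use the Moody-chart value f = 0.0125.
Darcy-Weisbach: ΔP = f(L/D)(ρV²/2) = 0.0125·(11.6/0.08)·(988·11.58²/2) = 0.0125·145·6.622e+04 = 1.2e+05 Pa.
Head loss h_f = ΔP/(ρg) = 1.2e+05/(988·9.81) = 12.4 m.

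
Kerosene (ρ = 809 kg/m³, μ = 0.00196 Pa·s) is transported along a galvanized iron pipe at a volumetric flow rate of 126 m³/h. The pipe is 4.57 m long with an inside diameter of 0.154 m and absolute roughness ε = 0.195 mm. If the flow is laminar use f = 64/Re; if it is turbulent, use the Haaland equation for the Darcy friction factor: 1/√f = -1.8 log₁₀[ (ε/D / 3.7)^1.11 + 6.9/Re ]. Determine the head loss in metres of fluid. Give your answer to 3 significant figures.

Q = 126 m³/h = 126/3600 = 0.035 m³/s.
Cross-sectional area A = πD²/4 = π(0.154)²/4 = 0.01863 m²; mean velocity V = Q/A = 0.035/0.01863 = 1.879 m/s.
Reynolds number Re = ρVD/μ = 809 · 1.879 · 0.154 / 0.00196 = 1.194e+05.
Re > 4000 → turbulent. Relative roughness ε/D = 0.000195/0.154 = 0.00127. Haaland: 1/√f = -1.8 log₁₀[(0.00127/3.7)^1.11 + 6.9/1.194e+05] = -1.8 log₁₀[0.000142 + 5.78e-05] = 6.658, so f = 0.02256.
Darcy-Weisbach: ΔP = f(L/D)(ρV²/2) = 0.02256·(4.57/0.154)·(809·1.879²/2) = 0.02256·29.68·1428 = 956.1 Pa.
Head loss h_f = ΔP/(ρg) = 956.1/(809·9.81) = 0.120 m.

h_f ≈ 0.120 m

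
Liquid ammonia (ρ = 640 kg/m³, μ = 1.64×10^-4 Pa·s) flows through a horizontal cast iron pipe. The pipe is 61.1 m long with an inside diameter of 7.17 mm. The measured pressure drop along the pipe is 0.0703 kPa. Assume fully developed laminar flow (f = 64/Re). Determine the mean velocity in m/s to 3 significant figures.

For laminar flow, f = 64/Re with Re = ρVD/μ, so Darcy-Weisbach reduces to ΔP = 32μLV/D². Solving for V: V = ΔP·D²/(32μL) = 70.3·(0.00717)²/(32·0.000164·61.1) = 0.01127 m/s.
Check: Re = ρVD/μ = 640·0.01127·0.00717/0.000164 = 315.4 < 2300, so the laminar assumption holds.

V ≈ 0.0113 m/s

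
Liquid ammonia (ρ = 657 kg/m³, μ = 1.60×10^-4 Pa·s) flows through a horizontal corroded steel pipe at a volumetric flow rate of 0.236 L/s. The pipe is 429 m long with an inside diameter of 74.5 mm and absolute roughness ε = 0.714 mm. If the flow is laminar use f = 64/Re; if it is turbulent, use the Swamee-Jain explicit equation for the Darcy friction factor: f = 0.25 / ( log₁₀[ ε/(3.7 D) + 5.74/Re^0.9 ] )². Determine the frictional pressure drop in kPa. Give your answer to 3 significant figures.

ΔP ≈ 0.230 kPa

Q = 0.236 L/s = 0.236/1000 = 0.000236 m³/s.
Cross-sectional area A = πD²/4 = π(0.0745)²/4 = 0.004359 m²; mean velocity V = Q/A = 0.000236/0.004359 = 0.05414 m/s.
Reynolds number Re = ρVD/μ = 657 · 0.05414 · 0.0745 / 0.00016 = 1.656e+04.
Re > 4000 → turbulent. Relative roughness ε/D = 0.000714/0.0745 = 0.00958. Swamee-Jain: f = 0.25/(log₁₀[0.00958/3.7 + 5.74/1.656e+04^0.9])² = 0.25/(log₁₀[0.00259 + 0.000916])² = 0.25/(-2.455)² = 0.04147.
Darcy-Weisbach: ΔP = f(L/D)(ρV²/2) = 0.04147·(429/0.0745)·(657·0.05414²/2) = 0.04147·5758·0.9628 = 229.9 Pa.
ΔP = 229.9 Pa = 0.230 kPa.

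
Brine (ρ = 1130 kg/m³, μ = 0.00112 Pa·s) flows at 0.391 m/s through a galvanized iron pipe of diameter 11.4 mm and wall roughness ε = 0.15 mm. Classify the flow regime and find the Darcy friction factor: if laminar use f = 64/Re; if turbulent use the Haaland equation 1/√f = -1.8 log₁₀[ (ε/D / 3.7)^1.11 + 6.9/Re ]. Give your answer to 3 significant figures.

f ≈ 0.0509

Re = ρVD/μ = 1130·0.391·0.0114/0.00112 = 4497.
Re > 4000 → turbulent. ε/D = 0.00015/0.0114 = 0.0132; Haaland: 1/√f = -1.8 log₁₀[0.00191 + 0.00153] = 4.433, so f = 0.05089.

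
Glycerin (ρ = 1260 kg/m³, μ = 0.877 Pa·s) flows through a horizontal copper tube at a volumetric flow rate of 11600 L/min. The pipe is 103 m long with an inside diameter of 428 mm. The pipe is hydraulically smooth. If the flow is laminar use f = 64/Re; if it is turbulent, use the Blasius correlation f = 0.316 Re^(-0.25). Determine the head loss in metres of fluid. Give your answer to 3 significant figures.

Q = 11600 L/min = 11600/60000 = 0.1933 m³/s.
Cross-sectional area A = πD²/4 = π(0.428)²/4 = 0.1439 m²; mean velocity V = Q/A = 0.1933/0.1439 = 1.344 m/s.
Reynolds number Re = ρVD/μ = 1260 · 1.344 · 0.428 / 0.877 = 826.3.
Re < 2300 → laminar flow, so f = 64/Re = 64/826.3 = 0.07745 (the turbulent correlation is not needed).
Darcy-Weisbach: ΔP = f(L/D)(ρV²/2) = 0.07745·(103/0.428)·(1260·1.344²/2) = 0.07745·240.7·1138 = 2.12e+04 Pa.
Head loss h_f = ΔP/(ρg) = 2.12e+04/(1260·9.81) = 1.72 m.

h_f ≈ 1.72 m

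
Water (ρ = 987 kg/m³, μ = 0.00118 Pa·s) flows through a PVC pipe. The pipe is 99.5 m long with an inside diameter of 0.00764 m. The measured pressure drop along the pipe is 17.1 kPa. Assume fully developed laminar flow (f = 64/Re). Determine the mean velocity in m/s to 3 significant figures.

V ≈ 0.266 m/s

For laminar flow, f = 64/Re with Re = ρVD/μ, so Darcy-Weisbach reduces to ΔP = 32μLV/D². Solving for V: V = ΔP·D²/(32μL) = 1.71e+04·(0.00764)²/(32·0.00118·99.5) = 0.2657 m/s.
Check: Re = ρVD/μ = 987·0.2657·0.00764/0.00118 = 1698 < 2300, so the laminar assumption holds.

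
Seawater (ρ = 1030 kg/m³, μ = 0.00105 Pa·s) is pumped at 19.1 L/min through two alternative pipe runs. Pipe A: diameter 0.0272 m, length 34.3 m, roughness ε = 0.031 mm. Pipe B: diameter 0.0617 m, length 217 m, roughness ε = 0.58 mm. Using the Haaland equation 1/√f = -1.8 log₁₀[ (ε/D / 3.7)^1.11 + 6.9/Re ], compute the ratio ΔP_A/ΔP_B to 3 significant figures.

Pipe A: V = Q/A = 0.0003183/0.0005811 = 0.5478 m/s; Re = 1.462e+04; ε/D = 0.00114; Haaland → f = 0.02971; ΔP_A = f(L/D)(ρV²/2) = 5792 Pa.
Pipe B: V = Q/A = 0.0003183/0.00299 = 0.1065 m/s; Re = 6444; ε/D = 0.0094; Haaland → f = 0.04489; ΔP_B = f(L/D)(ρV²/2) = 921.7 Pa.
ΔP_A/ΔP_B = 5792/921.7 = 6.28.

ΔP_A/ΔP_B ≈ 6.28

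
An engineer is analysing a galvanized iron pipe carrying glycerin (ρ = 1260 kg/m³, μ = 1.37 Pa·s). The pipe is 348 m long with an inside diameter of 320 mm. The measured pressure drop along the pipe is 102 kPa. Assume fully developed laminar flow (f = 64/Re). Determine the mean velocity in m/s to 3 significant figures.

V ≈ 0.685 m/s

For laminar flow, f = 64/Re with Re = ρVD/μ, so Darcy-Weisbach reduces to ΔP = 32μLV/D². Solving for V: V = ΔP·D²/(32μL) = 1.02e+05·(0.32)²/(32·1.37·348) = 0.6846 m/s.
Check: Re = ρVD/μ = 1260·0.6846·0.32/1.37 = 201.5 < 2300, so the laminar assumption holds.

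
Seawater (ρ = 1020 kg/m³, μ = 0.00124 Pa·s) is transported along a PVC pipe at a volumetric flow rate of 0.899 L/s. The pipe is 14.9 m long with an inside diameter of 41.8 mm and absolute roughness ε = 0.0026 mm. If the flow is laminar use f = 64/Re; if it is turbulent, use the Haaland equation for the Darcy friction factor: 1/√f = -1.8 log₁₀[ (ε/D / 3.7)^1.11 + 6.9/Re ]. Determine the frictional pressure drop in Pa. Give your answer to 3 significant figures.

ΔP ≈ 1960 Pa

Q = 0.899 L/s = 0.899/1000 = 0.000899 m³/s.
Cross-sectional area A = πD²/4 = π(0.0418)²/4 = 0.001372 m²; mean velocity V = Q/A = 0.000899/0.001372 = 0.6551 m/s.
Reynolds number Re = ρVD/μ = 1020 · 0.6551 · 0.0418 / 0.00124 = 2.253e+04.
Re > 4000 → turbulent. Relative roughness ε/D = 2.6e-06/0.0418 = 6.22e-05. Haaland: 1/√f = -1.8 log₁₀[(6.22e-05/3.7)^1.11 + 6.9/2.253e+04] = -1.8 log₁₀[5.02e-06 + 0.000306] = 6.312, so f = 0.0251.
Darcy-Weisbach: ΔP = f(L/D)(ρV²/2) = 0.0251·(14.9/0.0418)·(1020·0.6551²/2) = 0.0251·356.5·218.9 = 1958 Pa.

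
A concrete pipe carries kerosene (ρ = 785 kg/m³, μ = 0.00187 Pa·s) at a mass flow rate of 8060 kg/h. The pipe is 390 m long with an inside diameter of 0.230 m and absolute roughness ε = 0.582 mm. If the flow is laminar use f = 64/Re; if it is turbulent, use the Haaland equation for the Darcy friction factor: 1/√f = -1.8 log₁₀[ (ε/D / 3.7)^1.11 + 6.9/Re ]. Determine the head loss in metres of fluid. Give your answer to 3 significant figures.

h_f ≈ 0.0153 m

ṁ = 8060 kg/h = 8060/3600 = 2.239 kg/s.
A = πD²/4 = π(0.23)²/4 = 0.04155 m²; mean velocity V = ṁ/(ρA) = 2.239/(785 · 0.04155) = 0.06865 m/s.
Reynolds number Re = ρVD/μ = 785 · 0.06865 · 0.23 / 0.00187 = 6628.
Re > 4000 → turbulent. Relative roughness ε/D = 0.000582/0.23 = 0.00253. Haaland: 1/√f = -1.8 log₁₀[(0.00253/3.7)^1.11 + 6.9/6628] = -1.8 log₁₀[0.000307 + 0.00104] = 5.167, so f = 0.03746.
Darcy-Weisbach: ΔP = f(L/D)(ρV²/2) = 0.03746·(390/0.23)·(785·0.06865²/2) = 0.03746·1696·1.85 = 117.5 Pa.
Head loss h_f = ΔP/(ρg) = 117.5/(785·9.81) = 0.0153 m.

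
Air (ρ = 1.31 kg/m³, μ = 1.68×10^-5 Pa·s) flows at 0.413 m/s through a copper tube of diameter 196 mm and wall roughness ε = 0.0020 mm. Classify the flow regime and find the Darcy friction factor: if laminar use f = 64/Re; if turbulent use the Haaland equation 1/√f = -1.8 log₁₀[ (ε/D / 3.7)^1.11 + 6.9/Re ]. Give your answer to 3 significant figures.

f ≈ 0.0352

Re = ρVD/μ = 1.31·0.413·0.196/1.68e-05 = 6312.
Re > 4000 → turbulent. ε/D = 2e-06/0.196 = 1.02e-05; Haaland: 1/√f = -1.8 log₁₀[6.75e-07 + 0.00109] = 5.33, so f = 0.0352.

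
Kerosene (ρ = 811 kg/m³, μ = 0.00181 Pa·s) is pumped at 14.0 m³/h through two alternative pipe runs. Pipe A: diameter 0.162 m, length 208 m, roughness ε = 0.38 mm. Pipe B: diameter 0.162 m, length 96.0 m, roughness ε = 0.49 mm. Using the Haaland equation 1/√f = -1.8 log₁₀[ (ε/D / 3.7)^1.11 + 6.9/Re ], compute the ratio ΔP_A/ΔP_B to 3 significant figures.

ΔP_A/ΔP_B ≈ 2.10

Pipe A: V = Q/A = 0.003889/0.02061 = 0.1887 m/s; Re = 1.37e+04; ε/D = 0.00235; Haaland → f = 0.03202; ΔP_A = f(L/D)(ρV²/2) = 593.4 Pa.
Pipe B: V = Q/A = 0.003889/0.02061 = 0.1887 m/s; Re = 1.37e+04; ε/D = 0.00302; Haaland → f = 0.03304; ΔP_B = f(L/D)(ρV²/2) = 282.6 Pa.
ΔP_A/ΔP_B = 593.4/282.6 = 2.10.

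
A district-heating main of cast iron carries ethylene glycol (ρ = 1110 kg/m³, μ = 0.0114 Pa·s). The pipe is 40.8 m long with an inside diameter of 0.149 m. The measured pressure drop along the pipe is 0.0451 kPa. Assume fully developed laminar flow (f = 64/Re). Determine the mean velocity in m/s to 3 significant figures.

V ≈ 0.0673 m/s

For laminar flow, f = 64/Re with Re = ρVD/μ, so Darcy-Weisbach reduces to ΔP = 32μLV/D². Solving for V: V = ΔP·D²/(32μL) = 45.1·(0.149)²/(32·0.0114·40.8) = 0.06727 m/s.
Check: Re = ρVD/μ = 1110·0.06727·0.149/0.0114 = 976 < 2300, so the laminar assumption holds.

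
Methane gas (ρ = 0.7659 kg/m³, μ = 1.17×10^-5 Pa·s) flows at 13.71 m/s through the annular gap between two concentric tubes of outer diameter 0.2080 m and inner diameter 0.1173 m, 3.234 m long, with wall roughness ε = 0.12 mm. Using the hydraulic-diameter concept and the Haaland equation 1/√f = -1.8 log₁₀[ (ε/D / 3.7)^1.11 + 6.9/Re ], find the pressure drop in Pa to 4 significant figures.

Hydraulic diameter D_h = 4A/P = D_o - D_i = 0.208 - 0.1173 = 0.0907 m.
Re = ρVD_h/μ = 0.7659·13.71·0.0907/1.17e-05 = 8.14e+04.
ε/D_h = 0.00012/0.0907 = 0.00132; Haaland gives 1/√f = -1.8 log₁₀[0.000149+8.48e-05] = 6.535, so f = 0.02342.
ΔP = f(L/D_h)(ρV²/2) = 0.02342·3.234/0.0907·71.98 = 60.1 Pa.

ΔP ≈ 60.10 Pa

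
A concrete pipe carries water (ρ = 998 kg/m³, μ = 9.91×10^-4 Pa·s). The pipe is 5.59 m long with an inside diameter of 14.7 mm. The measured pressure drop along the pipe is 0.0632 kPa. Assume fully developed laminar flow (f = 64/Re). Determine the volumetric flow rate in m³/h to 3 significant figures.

Q ≈ 0.0471 m³/h

For laminar flow, f = 64/Re with Re = ρVD/μ, so Darcy-Weisbach reduces to ΔP = 32μLV/D². Solving for V: V = ΔP·D²/(32μL) = 63.2·(0.0147)²/(32·0.000991·5.59) = 0.07704 m/s.
Check: Re = ρVD/μ = 998·0.07704·0.0147/0.000991 = 1140 < 2300, so the laminar assumption holds.
Q = V·A = 0.07704·(π/4·0.0147²) = 1.307e-05 m³/s = 0.0471 m³/h.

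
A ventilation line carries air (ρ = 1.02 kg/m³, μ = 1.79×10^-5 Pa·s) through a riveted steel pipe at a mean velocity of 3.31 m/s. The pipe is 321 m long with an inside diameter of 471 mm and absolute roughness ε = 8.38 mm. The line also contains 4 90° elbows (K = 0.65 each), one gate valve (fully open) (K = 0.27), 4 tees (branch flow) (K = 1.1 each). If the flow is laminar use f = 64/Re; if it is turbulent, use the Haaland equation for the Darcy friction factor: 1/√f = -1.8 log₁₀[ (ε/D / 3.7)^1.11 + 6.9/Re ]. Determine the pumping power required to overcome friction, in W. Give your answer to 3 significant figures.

P ≈ 127 W

Reynolds number Re = ρVD/μ = 1.02 · 3.31 · 0.471 / 1.79e-05 = 8.884e+04.
Re > 4000 → turbulent. Relative roughness ε/D = 0.00838/0.471 = 0.0178. Haaland: 1/√f = -1.8 log₁₀[(0.0178/3.7)^1.11 + 6.9/8.884e+04] = -1.8 log₁₀[0.00267 + 7.77e-05] = 4.609, so f = 0.04708.
Total minor-loss coefficient ΣK = 4·0.65 + 1·0.27 + 4·1.1 = 7.27.
ΔP = [f·L/D + ΣK]·(ρV²/2) = [0.04708·321/0.471 + 7.27]·(1.02·3.31²/2) = [32.08 + 7.27]·5.588 = 219.9 Pa.
Q = V·A = 3.31·0.1742 = 0.5767 m³/s.
Pumping power P = QΔP = 0.5767·219.9 = 126.8 W = 127 W.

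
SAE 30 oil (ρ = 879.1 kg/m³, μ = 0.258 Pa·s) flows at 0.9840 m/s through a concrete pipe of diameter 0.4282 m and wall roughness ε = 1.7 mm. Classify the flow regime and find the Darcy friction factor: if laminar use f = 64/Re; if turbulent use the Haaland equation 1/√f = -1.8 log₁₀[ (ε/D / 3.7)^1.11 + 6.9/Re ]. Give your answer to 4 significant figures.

f ≈ 0.04458

Re = ρVD/μ = 879.1·0.984·0.4282/0.258 = 1436.
Re < 2300 → laminar, so f = 64/Re = 0.04458 (roughness is irrelevant in laminar flow).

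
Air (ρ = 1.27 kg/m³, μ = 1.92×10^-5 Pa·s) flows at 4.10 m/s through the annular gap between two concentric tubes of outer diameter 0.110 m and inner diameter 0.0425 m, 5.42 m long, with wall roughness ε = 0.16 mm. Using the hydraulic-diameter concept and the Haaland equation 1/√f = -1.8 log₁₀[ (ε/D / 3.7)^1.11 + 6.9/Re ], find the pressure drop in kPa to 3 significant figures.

Hydraulic diameter D_h = 4A/P = D_o - D_i = 0.11 - 0.0425 = 0.0675 m.
Re = ρVD_h/μ = 1.27·4.1·0.0675/1.92e-05 = 1.831e+04.
ε/D_h = 0.00016/0.0675 = 0.00237; Haaland gives 1/√f = -1.8 log₁₀[0.000285+0.000377] = 5.722, so f = 0.03054.
ΔP = f(L/D_h)(ρV²/2) = 0.03054·5.42/0.0675·10.67 = 26.18 Pa.
ΔP = 0.0262 kPa.

ΔP ≈ 0.0262 kPa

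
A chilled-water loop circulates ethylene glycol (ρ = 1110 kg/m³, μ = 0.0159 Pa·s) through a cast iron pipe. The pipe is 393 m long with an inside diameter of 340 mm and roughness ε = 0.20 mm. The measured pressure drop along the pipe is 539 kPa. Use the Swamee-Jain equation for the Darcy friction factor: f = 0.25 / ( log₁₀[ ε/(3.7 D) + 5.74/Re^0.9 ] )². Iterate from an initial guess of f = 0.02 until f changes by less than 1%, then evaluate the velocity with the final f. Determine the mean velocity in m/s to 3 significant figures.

Rearranging Darcy-Weisbach: V = √(2·ΔP·D/(f·L·ρ)). With ε/D = 0.0002/0.34 = 0.000588, iterate starting from f = 0.02:
  f = 0.02 → V = √(2·5.39e+05·0.34/(0.02·393·1110)) = 6.482 m/s; Re = ρVD/μ = 1.538e+05; f → 0.01984
Converged (Δf/f < 1%). With the final f = 0.01984: V = √(2·5.39e+05·0.34/(0.01984·393·1110)) = 6.507 m/s.

V ≈ 6.51 m/s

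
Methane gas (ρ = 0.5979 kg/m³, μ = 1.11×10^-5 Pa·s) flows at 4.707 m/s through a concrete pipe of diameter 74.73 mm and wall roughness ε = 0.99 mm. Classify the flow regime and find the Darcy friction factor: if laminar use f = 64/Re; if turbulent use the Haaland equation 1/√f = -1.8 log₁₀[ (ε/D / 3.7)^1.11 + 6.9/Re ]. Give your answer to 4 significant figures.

f ≈ 0.04429

Re = ρVD/μ = 0.5979·4.707·0.07473/1.11e-05 = 1.895e+04.
Re > 4000 → turbulent. ε/D = 0.00099/0.07473 = 0.0132; Haaland: 1/√f = -1.8 log₁₀[0.00193 + 0.000364] = 4.752, so f = 0.04429.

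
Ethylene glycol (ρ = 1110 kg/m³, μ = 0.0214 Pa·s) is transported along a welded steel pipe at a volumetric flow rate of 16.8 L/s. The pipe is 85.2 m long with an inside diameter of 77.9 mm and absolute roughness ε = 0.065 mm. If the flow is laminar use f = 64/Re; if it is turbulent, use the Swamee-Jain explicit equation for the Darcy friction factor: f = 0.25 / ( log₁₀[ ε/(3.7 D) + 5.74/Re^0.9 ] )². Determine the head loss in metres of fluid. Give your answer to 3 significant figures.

Q = 16.8 L/s = 16.8/1000 = 0.0168 m³/s.
Cross-sectional area A = πD²/4 = π(0.0779)²/4 = 0.004766 m²; mean velocity V = Q/A = 0.0168/0.004766 = 3.525 m/s.
Reynolds number Re = ρVD/μ = 1110 · 3.525 · 0.0779 / 0.0214 = 1.424e+04.
Re > 4000 → turbulent. Relative roughness ε/D = 6.5e-05/0.0779 = 0.000834. Swamee-Jain: f = 0.25/(log₁₀[0.000834/3.7 + 5.74/1.424e+04^0.9])² = 0.25/(log₁₀[0.000226 + 0.00105])² = 0.25/(-2.895)² = 0.02983.
Darcy-Weisbach: ΔP = f(L/D)(ρV²/2) = 0.02983·(85.2/0.0779)·(1110·3.525²/2) = 0.02983·1094·6896 = 2.25e+05 Pa.
Head loss h_f = ΔP/(ρg) = 2.25e+05/(1110·9.81) = 20.7 m.

h_f ≈ 20.7 m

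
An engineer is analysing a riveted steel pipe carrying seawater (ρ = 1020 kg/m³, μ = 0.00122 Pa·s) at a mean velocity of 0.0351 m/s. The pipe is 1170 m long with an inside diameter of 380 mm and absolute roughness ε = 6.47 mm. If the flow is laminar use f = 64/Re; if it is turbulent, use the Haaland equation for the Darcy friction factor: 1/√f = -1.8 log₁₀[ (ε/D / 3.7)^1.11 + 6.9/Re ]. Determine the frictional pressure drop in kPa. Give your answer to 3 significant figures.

Reynolds number Re = ρVD/μ = 1020 · 0.0351 · 0.38 / 0.00122 = 1.115e+04.
Re > 4000 → turbulent. Relative roughness ε/D = 0.00647/0.38 = 0.017. Haaland: 1/√f = -1.8 log₁₀[(0.017/3.7)^1.11 + 6.9/1.115e+04] = -1.8 log₁₀[0.00255 + 0.000619] = 4.499, so f = 0.0494.
Darcy-Weisbach: ΔP = f(L/D)(ρV²/2) = 0.0494·(1170/0.38)·(1020·0.0351²/2) = 0.0494·3079·0.6283 = 95.56 Pa.
ΔP = 95.56 Pa = 0.0956 kPa.

ΔP ≈ 0.0956 kPa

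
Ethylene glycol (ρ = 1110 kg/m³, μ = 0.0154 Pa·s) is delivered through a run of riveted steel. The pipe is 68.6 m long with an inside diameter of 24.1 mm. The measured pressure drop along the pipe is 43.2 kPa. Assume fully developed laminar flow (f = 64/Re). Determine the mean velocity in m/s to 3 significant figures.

For laminar flow, f = 64/Re with Re = ρVD/μ, so Darcy-Weisbach reduces to ΔP = 32μLV/D². Solving for V: V = ΔP·D²/(32μL) = 4.32e+04·(0.0241)²/(32·0.0154·68.6) = 0.7422 m/s.
Check: Re = ρVD/μ = 1110·0.7422·0.0241/0.0154 = 1289 < 2300, so the laminar assumption holds.

V ≈ 0.742 m/s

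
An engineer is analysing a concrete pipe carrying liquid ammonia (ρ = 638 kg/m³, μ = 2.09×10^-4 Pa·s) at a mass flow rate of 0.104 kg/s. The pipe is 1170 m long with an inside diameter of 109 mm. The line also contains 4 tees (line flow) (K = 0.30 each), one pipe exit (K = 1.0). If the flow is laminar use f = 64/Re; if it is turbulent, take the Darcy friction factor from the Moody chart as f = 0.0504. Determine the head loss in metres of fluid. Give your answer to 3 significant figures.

A = πD²/4 = π(0.109)²/4 = 0.009331 m²; mean velocity V = ṁ/(ρA) = 0.104/(638 · 0.009331) = 0.01747 m/s.
Reynolds number Re = ρVD/μ = 638 · 0.01747 · 0.109 / 0.000209 = 5813.
Re > 4000 → turbulent; use the Moody-chart value f = 0.0504.
Total minor-loss coefficient ΣK = 4·0.3 + 1·1 = 2.2.
ΔP = [f·L/D + ΣK]·(ρV²/2) = [0.0504·1170/0.109 + 2.2]·(638·0.01747²/2) = [541 + 2.2]·0.09735 = 52.88 Pa.
Head loss h_f = ΔP/(ρg) = 52.88/(638·9.81) = 0.00845 m.

h_f ≈ 0.00845 m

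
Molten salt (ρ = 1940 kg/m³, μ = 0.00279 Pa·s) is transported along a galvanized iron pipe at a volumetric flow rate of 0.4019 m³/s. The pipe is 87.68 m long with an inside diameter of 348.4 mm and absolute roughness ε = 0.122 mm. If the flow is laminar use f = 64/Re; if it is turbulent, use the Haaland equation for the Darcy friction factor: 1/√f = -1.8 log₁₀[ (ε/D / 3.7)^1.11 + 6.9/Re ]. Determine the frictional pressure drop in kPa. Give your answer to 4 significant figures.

Cross-sectional area A = πD²/4 = π(0.3484)²/4 = 0.09533 m²; mean velocity V = Q/A = 0.4019/0.09533 = 4.216 m/s.
Reynolds number Re = ρVD/μ = 1940 · 4.216 · 0.3484 / 0.00279 = 1.021e+06.
Re > 4000 → turbulent. Relative roughness ε/D = 0.000122/0.3484 = 0.00035. Haaland: 1/√f = -1.8 log₁₀[(0.00035/3.7)^1.11 + 6.9/1.021e+06] = -1.8 log₁₀[3.42e-05 + 6.76e-06] = 7.899, so f = 0.01603.
Darcy-Weisbach: ΔP = f(L/D)(ρV²/2) = 0.01603·(87.68/0.3484)·(1940·4.216²/2) = 0.01603·251.7·1.724e+04 = 6.954e+04 Pa.
ΔP = 6.954e+04 Pa = 69.54 kPa.

ΔP ≈ 69.54 kPa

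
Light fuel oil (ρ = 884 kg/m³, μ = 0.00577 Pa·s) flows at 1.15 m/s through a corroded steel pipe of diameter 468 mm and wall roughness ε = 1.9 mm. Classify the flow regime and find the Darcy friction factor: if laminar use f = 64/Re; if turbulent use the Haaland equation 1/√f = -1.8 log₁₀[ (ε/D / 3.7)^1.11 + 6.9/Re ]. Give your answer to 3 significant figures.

Re = ρVD/μ = 884·1.15·0.468/0.00577 = 8.246e+04.
Re > 4000 → turbulent. ε/D = 0.0019/0.468 = 0.00406; Haaland: 1/√f = -1.8 log₁₀[0.000518 + 8.37e-05] = 5.797, so f = 0.02976.

f ≈ 0.0298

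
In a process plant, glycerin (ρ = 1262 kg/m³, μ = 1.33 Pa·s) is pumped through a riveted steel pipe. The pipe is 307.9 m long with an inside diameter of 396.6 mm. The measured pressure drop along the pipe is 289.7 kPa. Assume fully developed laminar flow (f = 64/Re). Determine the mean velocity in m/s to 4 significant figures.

V ≈ 3.477 m/s

For laminar flow, f = 64/Re with Re = ρVD/μ, so Darcy-Weisbach reduces to ΔP = 32μLV/D². Solving for V: V = ΔP·D²/(32μL) = 2.897e+05·(0.3966)²/(32·1.33·307.9) = 3.477 m/s.
Check: Re = ρVD/μ = 1262·3.477·0.3966/1.33 = 1309 < 2300, so the laminar assumption holds.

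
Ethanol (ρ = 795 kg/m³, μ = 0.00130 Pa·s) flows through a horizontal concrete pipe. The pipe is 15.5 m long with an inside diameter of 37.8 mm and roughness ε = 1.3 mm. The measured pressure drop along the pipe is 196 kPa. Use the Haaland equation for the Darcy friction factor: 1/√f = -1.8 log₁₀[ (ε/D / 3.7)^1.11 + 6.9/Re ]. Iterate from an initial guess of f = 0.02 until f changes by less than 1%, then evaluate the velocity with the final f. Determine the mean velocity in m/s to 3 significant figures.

Rearranging Darcy-Weisbach: V = √(2·ΔP·D/(f·L·ρ)). With ε/D = 0.0013/0.0378 = 0.0344, iterate starting from f = 0.02:
  f = 0.02 → V = √(2·1.96e+05·0.0378/(0.02·15.5·795)) = 7.754 m/s; Re = ρVD/μ = 1.792e+05; f → 0.06084
  f = 0.06084 → V = 4.446 m/s; Re = 1.028e+05; f → 0.06096
Converged (Δf/f < 1%). With the final f = 0.06096: V = √(2·1.96e+05·0.0378/(0.06096·15.5·795)) = 4.441 m/s.

V ≈ 4.44 m/s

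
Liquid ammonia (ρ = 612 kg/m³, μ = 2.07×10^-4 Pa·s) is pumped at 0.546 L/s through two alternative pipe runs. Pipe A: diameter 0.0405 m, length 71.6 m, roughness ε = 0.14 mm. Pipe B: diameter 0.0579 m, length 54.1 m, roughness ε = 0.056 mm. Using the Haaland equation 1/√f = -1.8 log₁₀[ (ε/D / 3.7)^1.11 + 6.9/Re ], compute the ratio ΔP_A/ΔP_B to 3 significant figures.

ΔP_A/ΔP_B ≈ 9.32

Pipe A: V = Q/A = 0.000546/0.001288 = 0.4238 m/s; Re = 5.075e+04; ε/D = 0.00346; Haaland → f = 0.02932; ΔP_A = f(L/D)(ρV²/2) = 2849 Pa.
Pipe B: V = Q/A = 0.000546/0.002633 = 0.2074 m/s; Re = 3.55e+04; ε/D = 0.000967; Haaland → f = 0.02487; ΔP_B = f(L/D)(ρV²/2) = 305.7 Pa.
ΔP_A/ΔP_B = 2849/305.7 = 9.32.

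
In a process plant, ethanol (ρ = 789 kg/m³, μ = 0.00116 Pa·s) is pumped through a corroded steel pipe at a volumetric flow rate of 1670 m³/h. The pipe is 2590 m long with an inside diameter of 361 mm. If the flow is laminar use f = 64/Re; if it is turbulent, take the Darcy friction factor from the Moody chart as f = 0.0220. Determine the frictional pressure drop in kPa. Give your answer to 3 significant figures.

Q = 1670 m³/h = 1670/3600 = 0.4639 m³/s.
Cross-sectional area A = πD²/4 = π(0.361)²/4 = 0.1024 m²; mean velocity V = Q/A = 0.4639/0.1024 = 4.532 m/s.
Reynolds number Re = ρVD/μ = 789 · 4.532 · 0.361 / 0.00116 = 1.113e+06.
Re > 4000 → turbulent; use the Moody-chart value f = 0.0220.
Darcy-Weisbach: ΔP = f(L/D)(ρV²/2) = 0.022·(2590/0.361)·(789·4.532²/2) = 0.022·7175·8103 = 1.279e+06 Pa.
ΔP = 1.279e+06 Pa = 1280 kPa.

ΔP ≈ 1280 kPa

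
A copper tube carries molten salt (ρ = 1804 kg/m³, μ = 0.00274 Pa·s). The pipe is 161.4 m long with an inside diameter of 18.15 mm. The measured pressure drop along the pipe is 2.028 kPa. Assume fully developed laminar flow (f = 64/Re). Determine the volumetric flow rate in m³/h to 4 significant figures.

For laminar flow, f = 64/Re with Re = ρVD/μ, so Darcy-Weisbach reduces to ΔP = 32μLV/D². Solving for V: V = ΔP·D²/(32μL) = 2028·(0.01815)²/(32·0.00274·161.4) = 0.04721 m/s.
Check: Re = ρVD/μ = 1804·0.04721·0.01815/0.00274 = 564.1 < 2300, so the laminar assumption holds.
Q = V·A = 0.04721·(π/4·0.01815²) = 1.221e-05 m³/s = 0.04397 m³/h.

Q ≈ 0.04397 m³/h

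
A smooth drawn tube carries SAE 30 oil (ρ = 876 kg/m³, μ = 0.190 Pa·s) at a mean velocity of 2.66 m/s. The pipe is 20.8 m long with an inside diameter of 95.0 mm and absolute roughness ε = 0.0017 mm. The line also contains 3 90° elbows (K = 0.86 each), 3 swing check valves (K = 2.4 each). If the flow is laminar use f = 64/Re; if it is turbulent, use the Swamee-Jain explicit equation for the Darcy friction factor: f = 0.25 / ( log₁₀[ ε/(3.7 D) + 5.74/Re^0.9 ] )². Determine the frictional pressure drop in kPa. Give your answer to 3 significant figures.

Reynolds number Re = ρVD/μ = 876 · 2.66 · 0.095 / 0.19 = 1165.
Re < 2300 → laminar flow, so f = 64/Re = 64/1165 = 0.05493 (the turbulent correlation is not needed).
Total minor-loss coefficient ΣK = 3·0.86 + 3·2.4 = 9.78.
ΔP = [f·L/D + ΣK]·(ρV²/2) = [0.05493·20.8/0.095 + 9.78]·(876·2.66²/2) = [12.03 + 9.78]·3099 = 6.758e+04 Pa.
ΔP = 6.758e+04 Pa = 67.6 kPa.

ΔP ≈ 67.6 kPa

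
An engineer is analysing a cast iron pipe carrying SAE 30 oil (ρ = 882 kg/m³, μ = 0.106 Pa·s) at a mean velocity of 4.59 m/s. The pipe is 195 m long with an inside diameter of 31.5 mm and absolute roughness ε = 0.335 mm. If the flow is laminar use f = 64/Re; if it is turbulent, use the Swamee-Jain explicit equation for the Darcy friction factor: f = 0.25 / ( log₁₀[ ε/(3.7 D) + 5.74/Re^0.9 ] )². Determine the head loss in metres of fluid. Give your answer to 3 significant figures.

h_f ≈ 354 m

Reynolds number Re = ρVD/μ = 882 · 4.59 · 0.0315 / 0.106 = 1203.
Re < 2300 → laminar flow, so f = 64/Re = 64/1203 = 0.0532 (the turbulent correlation is not needed).
Darcy-Weisbach: ΔP = f(L/D)(ρV²/2) = 0.0532·(195/0.0315)·(882·4.59²/2) = 0.0532·6190·9291 = 3.06e+06 Pa.
Head loss h_f = ΔP/(ρg) = 3.06e+06/(882·9.81) = 354 m.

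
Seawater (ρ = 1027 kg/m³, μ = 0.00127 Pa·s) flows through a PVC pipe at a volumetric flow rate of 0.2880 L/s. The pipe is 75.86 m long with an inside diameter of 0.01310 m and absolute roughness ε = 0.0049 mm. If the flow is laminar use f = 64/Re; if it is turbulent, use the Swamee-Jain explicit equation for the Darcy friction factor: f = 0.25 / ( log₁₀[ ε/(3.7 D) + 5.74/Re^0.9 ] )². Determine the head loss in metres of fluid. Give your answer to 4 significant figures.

Q = 0.2880 L/s = 0.2880/1000 = 0.000288 m³/s.
Cross-sectional area A = πD²/4 = π(0.0131)²/4 = 0.0001348 m²; mean velocity V = Q/A = 0.000288/0.0001348 = 2.137 m/s.
Reynolds number Re = ρVD/μ = 1027 · 2.137 · 0.0131 / 0.00127 = 2.264e+04.
Re > 4000 → turbulent. Relative roughness ε/D = 4.9e-06/0.0131 = 0.000374. Swamee-Jain: f = 0.25/(log₁₀[0.000374/3.7 + 5.74/2.264e+04^0.9])² = 0.25/(log₁₀[0.000101 + 0.000691])² = 0.25/(-3.101)² = 0.026.
Darcy-Weisbach: ΔP = f(L/D)(ρV²/2) = 0.026·(75.86/0.0131)·(1027·2.137²/2) = 0.026·5791·2345 = 3.529e+05 Pa.
Head loss h_f = ΔP/(ρg) = 3.529e+05/(1027·9.81) = 35.03 m.

h_f ≈ 35.03 m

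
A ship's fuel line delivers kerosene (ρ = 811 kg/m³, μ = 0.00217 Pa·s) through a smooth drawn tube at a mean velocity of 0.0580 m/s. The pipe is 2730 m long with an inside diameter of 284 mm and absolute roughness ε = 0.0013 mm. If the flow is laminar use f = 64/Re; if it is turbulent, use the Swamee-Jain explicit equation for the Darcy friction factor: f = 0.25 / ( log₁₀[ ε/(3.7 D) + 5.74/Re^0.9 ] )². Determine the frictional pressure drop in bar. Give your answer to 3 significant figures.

ΔP ≈ 0.00466 bar

Reynolds number Re = ρVD/μ = 811 · 0.058 · 0.284 / 0.00217 = 6156.
Re > 4000 → turbulent. Relative roughness ε/D = 1.3e-06/0.284 = 4.58e-06. Swamee-Jain: f = 0.25/(log₁₀[4.58e-06/3.7 + 5.74/6156^0.9])² = 0.25/(log₁₀[1.24e-06 + 0.00223])² = 0.25/(-2.651)² = 0.03557.
Darcy-Weisbach: ΔP = f(L/D)(ρV²/2) = 0.03557·(2730/0.284)·(811·0.058²/2) = 0.03557·9613·1.364 = 466.4 Pa.
ΔP = 466.4 Pa = 0.00466 bar.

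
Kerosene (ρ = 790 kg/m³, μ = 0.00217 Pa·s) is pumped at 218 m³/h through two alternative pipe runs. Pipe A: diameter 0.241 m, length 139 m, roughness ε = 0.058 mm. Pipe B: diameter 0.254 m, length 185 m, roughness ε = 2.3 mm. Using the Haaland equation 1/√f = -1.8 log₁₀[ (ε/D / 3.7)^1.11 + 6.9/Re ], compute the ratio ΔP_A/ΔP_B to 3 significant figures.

Pipe A: V = Q/A = 0.06056/0.04562 = 1.327 m/s; Re = 1.165e+05; ε/D = 0.000241; Haaland → f = 0.01847; ΔP_A = f(L/D)(ρV²/2) = 7417 Pa.
Pipe B: V = Q/A = 0.06056/0.05067 = 1.195 m/s; Re = 1.105e+05; ε/D = 0.00906; Haaland → f = 0.03727; ΔP_B = f(L/D)(ρV²/2) = 1.532e+04 Pa.
ΔP_A/ΔP_B = 7417/1.532e+04 = 0.484.

ΔP_A/ΔP_B ≈ 0.484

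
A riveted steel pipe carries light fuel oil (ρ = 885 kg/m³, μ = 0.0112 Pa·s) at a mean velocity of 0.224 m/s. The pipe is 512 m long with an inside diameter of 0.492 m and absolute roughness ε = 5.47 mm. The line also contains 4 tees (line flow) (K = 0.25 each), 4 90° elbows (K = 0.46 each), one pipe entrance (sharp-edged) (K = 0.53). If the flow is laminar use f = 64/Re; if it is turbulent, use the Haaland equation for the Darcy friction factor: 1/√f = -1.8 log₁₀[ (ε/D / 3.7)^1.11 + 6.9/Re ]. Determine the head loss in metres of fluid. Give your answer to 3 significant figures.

Reynolds number Re = ρVD/μ = 885 · 0.224 · 0.492 / 0.0112 = 8708.
Re > 4000 → turbulent. Relative roughness ε/D = 0.00547/0.492 = 0.0111. Haaland: 1/√f = -1.8 log₁₀[(0.0111/3.7)^1.11 + 6.9/8708] = -1.8 log₁₀[0.00159 + 0.000792] = 4.723, so f = 0.04484.
Total minor-loss coefficient ΣK = 4·0.25 + 4·0.46 + 1·0.53 = 3.37.
ΔP = [f·L/D + ΣK]·(ρV²/2) = [0.04484·512/0.492 + 3.37]·(885·0.224²/2) = [46.66 + 3.37]·22.2 = 1111 Pa.
Head loss h_f = ΔP/(ρg) = 1111/(885·9.81) = 0.128 m.

h_f ≈ 0.128 m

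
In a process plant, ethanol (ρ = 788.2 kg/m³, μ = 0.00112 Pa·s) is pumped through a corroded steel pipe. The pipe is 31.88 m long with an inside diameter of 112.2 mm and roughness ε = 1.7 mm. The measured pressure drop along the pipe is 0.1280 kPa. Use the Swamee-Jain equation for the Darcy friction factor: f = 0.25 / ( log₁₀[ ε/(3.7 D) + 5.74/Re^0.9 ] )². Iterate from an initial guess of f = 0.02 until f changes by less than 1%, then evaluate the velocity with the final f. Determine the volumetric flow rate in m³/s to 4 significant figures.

Q ≈ 0.001521 m³/s

Rearranging Darcy-Weisbach: V = √(2·ΔP·D/(f·L·ρ)). With ε/D = 0.0017/0.1122 = 0.0152, iterate starting from f = 0.02:
  f = 0.02 → V = √(2·128·0.1122/(0.02·31.88·788.2)) = 0.2391 m/s; Re = ρVD/μ = 1.888e+04; f → 0.04689
  f = 0.04689 → V = 0.1561 m/s; Re = 1.233e+04; f → 0.04824
  f = 0.04824 → V = 0.1539 m/s; Re = 1.216e+04; f → 0.04829
Converged (Δf/f < 1%). With the final f = 0.04829: V = √(2·128·0.1122/(0.04829·31.88·788.2)) = 0.1539 m/s.
Q = V·A = 0.1539·(π/4·0.1122²) = 0.001521 m³/s = 0.001521 m³/s.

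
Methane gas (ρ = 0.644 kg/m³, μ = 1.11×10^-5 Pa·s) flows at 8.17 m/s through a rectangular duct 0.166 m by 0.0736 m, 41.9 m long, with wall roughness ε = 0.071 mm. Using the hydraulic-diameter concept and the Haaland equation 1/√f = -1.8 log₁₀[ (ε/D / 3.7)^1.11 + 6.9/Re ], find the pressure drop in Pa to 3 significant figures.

Hydraulic diameter D_h = 4A/P = 4·(0.166·0.0736)/(2·(0.166+0.0736)) = 0.04887/0.4792 = 0.102 m.
Re = ρVD_h/μ = 0.644·8.17·0.102/1.11e-05 = 4.834e+04.
ε/D_h = 7.1e-05/0.102 = 0.000696; Haaland gives 1/√f = -1.8 log₁₀[7.32e-05+0.000143] = 6.598, so f = 0.02297.
ΔP = f(L/D_h)(ρV²/2) = 0.02297·41.9/0.102·21.49 = 202.8 Pa.

ΔP ≈ 203 Pa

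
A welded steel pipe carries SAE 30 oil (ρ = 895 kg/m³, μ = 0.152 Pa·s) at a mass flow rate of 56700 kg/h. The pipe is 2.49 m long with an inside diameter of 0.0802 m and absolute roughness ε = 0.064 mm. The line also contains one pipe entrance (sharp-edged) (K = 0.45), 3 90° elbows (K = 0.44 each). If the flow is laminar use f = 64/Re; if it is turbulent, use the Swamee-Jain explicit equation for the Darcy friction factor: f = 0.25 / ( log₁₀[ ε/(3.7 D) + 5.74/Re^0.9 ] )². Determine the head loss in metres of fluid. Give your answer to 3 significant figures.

ṁ = 56700 kg/h = 56700/3600 = 15.75 kg/s.
A = πD²/4 = π(0.0802)²/4 = 0.005052 m²; mean velocity V = ṁ/(ρA) = 15.75/(895 · 0.005052) = 3.484 m/s.
Reynolds number Re = ρVD/μ = 895 · 3.484 · 0.0802 / 0.152 = 1645.
Re < 2300 → laminar flow, so f = 64/Re = 64/1645 = 0.03891 (the turbulent correlation is not needed).
Total minor-loss coefficient ΣK = 1·0.45 + 3·0.44 = 1.77.
ΔP = [f·L/D + ΣK]·(ρV²/2) = [0.03891·2.49/0.0802 + 1.77]·(895·3.484²/2) = [1.208 + 1.77]·5430 = 1.617e+04 Pa.
Head loss h_f = ΔP/(ρg) = 1.617e+04/(895·9.81) = 1.84 m.

h_f ≈ 1.84 m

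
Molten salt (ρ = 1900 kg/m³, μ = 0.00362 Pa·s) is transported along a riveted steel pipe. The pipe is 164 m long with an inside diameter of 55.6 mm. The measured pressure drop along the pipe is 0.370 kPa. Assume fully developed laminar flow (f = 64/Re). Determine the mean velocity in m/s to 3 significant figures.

V ≈ 0.0602 m/s

For laminar flow, f = 64/Re with Re = ρVD/μ, so Darcy-Weisbach reduces to ΔP = 32μLV/D². Solving for V: V = ΔP·D²/(32μL) = 370·(0.0556)²/(32·0.00362·164) = 0.06021 m/s.
Check: Re = ρVD/μ = 1900·0.06021·0.0556/0.00362 = 1757 < 2300, so the laminar assumption holds.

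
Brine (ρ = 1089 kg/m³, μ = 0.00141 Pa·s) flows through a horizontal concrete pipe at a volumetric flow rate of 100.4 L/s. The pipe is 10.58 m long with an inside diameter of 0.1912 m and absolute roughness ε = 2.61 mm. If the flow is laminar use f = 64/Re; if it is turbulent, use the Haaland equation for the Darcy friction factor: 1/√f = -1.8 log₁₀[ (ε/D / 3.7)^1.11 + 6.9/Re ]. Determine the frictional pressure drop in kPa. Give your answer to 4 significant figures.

Q = 100.4 L/s = 100.4/1000 = 0.1004 m³/s.
Cross-sectional area A = πD²/4 = π(0.1912)²/4 = 0.02871 m²; mean velocity V = Q/A = 0.1004/0.02871 = 3.497 m/s.
Reynolds number Re = ρVD/μ = 1089 · 3.497 · 0.1912 / 0.00141 = 5.164e+05.
Re > 4000 → turbulent. Relative roughness ε/D = 0.00261/0.1912 = 0.0137. Haaland: 1/√f = -1.8 log₁₀[(0.0137/3.7)^1.11 + 6.9/5.164e+05] = -1.8 log₁₀[0.00199 + 1.34e-05] = 4.856, so f = 0.04241.
Darcy-Weisbach: ΔP = f(L/D)(ρV²/2) = 0.04241·(10.58/0.1912)·(1089·3.497²/2) = 0.04241·55.33·6658 = 1.562e+04 Pa.
ΔP = 1.562e+04 Pa = 15.62 kPa.

ΔP ≈ 15.62 kPa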